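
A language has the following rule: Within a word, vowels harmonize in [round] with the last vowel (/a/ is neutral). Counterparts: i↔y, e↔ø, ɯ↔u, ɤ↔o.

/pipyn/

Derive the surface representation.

[pypyn]

/i/ harmonizes with /y/ ([+round]) → [y]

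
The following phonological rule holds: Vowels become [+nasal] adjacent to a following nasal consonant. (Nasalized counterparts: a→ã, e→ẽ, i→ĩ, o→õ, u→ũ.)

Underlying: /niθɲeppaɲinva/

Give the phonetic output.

[niθɲeppãɲĩnva]

/a/ before nasal /ɲ/ → [ã]
/i/ before nasal /n/ → [ĩ]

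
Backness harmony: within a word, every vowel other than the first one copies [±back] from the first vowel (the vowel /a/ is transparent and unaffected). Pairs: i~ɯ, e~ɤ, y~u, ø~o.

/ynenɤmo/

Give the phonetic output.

/ɤ/ harmonizes with /y/ ([-back]) → [e]
/o/ harmonizes with /y/ ([-back]) → [ø]

[ynenemø]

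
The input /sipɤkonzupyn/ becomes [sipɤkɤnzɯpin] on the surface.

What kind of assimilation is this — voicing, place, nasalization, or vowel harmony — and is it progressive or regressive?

/o/→[ɤ] /u/→[ɯ] /y/→[i].
Vowels agree with the first vowel, so the harmony is progressive.

vowel harmony, progressive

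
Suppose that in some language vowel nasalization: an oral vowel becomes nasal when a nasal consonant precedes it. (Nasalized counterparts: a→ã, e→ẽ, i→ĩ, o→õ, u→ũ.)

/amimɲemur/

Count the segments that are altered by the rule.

/i/ after nasal /m/ → [ĩ]
/e/ after nasal /ɲ/ → [ẽ]
/u/ after nasal /m/ → [ũ]
3 segments change.

3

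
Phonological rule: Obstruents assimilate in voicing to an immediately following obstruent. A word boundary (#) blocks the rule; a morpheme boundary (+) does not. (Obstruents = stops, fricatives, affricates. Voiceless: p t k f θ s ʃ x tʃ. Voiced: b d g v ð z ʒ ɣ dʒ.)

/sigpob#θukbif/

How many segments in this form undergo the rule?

2

/g/ before /p/ (voiceless) → [k]
/k/ before /b/ (voiced) → [g]
2 segments change.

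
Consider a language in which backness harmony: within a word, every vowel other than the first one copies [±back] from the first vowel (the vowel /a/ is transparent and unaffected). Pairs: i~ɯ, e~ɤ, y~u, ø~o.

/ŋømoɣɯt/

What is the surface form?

/o/ harmonizes with /ø/ ([-back]) → [ø]
/ɯ/ harmonizes with /ø/ ([-back]) → [i]

[ŋømøɣit]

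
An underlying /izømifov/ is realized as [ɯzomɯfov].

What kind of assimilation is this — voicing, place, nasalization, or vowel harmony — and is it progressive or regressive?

/i/→[ɯ] /ø/→[o] /i/→[ɯ].
Vowels agree with the last vowel, so the harmony is regressive.

vowel harmony, regressive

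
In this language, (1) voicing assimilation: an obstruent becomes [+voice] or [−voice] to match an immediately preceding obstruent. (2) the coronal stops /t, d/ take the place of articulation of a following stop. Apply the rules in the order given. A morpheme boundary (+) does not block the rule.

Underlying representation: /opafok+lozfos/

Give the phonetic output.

Rule 1: /f/ after /z/ (voiced) → [v]
After rule 1: opafok+lozvos
Rule 2: no segment meets the rule's conditions; no change.

[opafok+lozvos]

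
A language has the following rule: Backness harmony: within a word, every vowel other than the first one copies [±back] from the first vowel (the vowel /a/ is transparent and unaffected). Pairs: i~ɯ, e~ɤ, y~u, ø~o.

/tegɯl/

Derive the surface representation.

[tegil]

/ɯ/ harmonizes with /e/ ([-back]) → [i]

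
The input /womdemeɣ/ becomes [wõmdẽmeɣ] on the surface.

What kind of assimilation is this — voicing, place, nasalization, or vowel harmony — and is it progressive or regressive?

/o/→[õ] /e/→[ẽ].
Each target copies a feature from the following segment, so the direction is regressive.

nasalization, regressive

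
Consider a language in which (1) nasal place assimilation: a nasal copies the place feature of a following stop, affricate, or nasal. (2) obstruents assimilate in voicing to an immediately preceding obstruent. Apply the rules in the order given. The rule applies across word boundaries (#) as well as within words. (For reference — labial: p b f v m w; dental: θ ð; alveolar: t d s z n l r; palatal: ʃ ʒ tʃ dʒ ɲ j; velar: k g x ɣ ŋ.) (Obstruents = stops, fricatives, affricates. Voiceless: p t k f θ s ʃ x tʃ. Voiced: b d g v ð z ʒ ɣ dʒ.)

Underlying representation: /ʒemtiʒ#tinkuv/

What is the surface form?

[ʒentiʒ#diŋkuv]

Rule 1: /m/ before /t/ (alveolar) → [n]
Rule 1: /n/ before /k/ (velar) → [ŋ]
After rule 1: ʒentiʒ#tiŋkuv
Rule 2: /t/ after /ʒ/ (voiced) → [d]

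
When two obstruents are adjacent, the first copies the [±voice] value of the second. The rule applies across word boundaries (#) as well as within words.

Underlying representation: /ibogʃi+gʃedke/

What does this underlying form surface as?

[ibokʃi+kʃetke]

/g/ before /ʃ/ (voiceless) → [k]
/g/ before /ʃ/ (voiceless) → [k]
/d/ before /k/ (voiceless) → [t]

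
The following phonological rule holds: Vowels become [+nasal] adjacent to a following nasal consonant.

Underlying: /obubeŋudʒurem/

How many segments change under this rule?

2

/e/ before nasal /ŋ/ → [ẽ]
/e/ before nasal /m/ → [ẽ]
2 segments change.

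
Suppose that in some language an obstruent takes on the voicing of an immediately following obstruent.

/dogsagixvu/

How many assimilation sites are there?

/g/ before /s/ (voiceless) → [k]
/x/ before /v/ (voiced) → [ɣ]
2 segments change.

2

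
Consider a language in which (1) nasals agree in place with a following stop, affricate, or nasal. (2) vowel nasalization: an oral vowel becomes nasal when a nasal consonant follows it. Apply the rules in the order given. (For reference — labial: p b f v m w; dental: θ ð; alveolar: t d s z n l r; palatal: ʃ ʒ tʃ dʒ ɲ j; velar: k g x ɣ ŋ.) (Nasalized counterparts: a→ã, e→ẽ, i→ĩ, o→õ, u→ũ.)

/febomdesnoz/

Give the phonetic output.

[febõndesnoz]

Rule 1: /m/ before /d/ (alveolar) → [n]
After rule 1: febondesnoz
Rule 2: /o/ before nasal /n/ → [õ]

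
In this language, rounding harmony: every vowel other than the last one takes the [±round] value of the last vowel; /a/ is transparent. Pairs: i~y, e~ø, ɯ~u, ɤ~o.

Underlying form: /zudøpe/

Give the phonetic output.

/u/ harmonizes with /e/ ([-round]) → [ɯ]
/ø/ harmonizes with /e/ ([-round]) → [e]

[zɯdepe]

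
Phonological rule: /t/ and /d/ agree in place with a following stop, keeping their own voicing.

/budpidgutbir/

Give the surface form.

[bubpiggupbir]

/d/ before /p/ (labial) → [b]
/d/ before /g/ (velar) → [g]
/t/ before /b/ (labial) → [p]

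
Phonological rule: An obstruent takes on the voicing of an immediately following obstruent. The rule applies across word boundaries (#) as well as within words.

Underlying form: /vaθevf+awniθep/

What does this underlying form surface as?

/v/ before /f/ (voiceless) → [f]

[vaθeff+awniθep]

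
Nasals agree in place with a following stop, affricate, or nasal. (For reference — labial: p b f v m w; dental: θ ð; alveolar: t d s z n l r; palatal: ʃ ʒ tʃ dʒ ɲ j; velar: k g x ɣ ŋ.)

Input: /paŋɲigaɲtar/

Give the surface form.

/ŋ/ before /ɲ/ (palatal) → [ɲ]
/ɲ/ before /t/ (alveolar) → [n]

[paɲɲigantar]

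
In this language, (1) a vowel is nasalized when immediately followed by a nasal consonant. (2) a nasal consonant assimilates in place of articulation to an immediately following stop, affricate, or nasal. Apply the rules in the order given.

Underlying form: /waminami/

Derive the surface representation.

Rule 1: /a/ before nasal /m/ → [ã]
Rule 1: /i/ before nasal /n/ → [ĩ]
Rule 1: /a/ before nasal /m/ → [ã]
After rule 1: wãmĩnãmi
Rule 2: no segment meets the rule's conditions; no change.

[wãmĩnãmi]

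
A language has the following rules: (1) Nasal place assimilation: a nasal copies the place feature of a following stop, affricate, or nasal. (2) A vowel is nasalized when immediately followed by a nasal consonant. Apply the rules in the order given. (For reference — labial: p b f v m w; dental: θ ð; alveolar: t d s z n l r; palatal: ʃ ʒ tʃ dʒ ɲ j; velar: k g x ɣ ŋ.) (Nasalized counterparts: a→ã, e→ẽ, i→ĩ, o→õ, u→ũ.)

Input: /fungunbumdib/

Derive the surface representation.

Rule 1: /n/ before /g/ (velar) → [ŋ]
Rule 1: /n/ before /b/ (labial) → [m]
Rule 1: /m/ before /d/ (alveolar) → [n]
After rule 1: fuŋgumbundib
Rule 2: /u/ before nasal /ŋ/ → [ũ]
Rule 2: /u/ before nasal /m/ → [ũ]
Rule 2: /u/ before nasal /n/ → [ũ]

[fũŋgũmbũndib]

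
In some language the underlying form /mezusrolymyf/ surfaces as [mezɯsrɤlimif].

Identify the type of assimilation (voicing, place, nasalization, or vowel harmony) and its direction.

vowel harmony, progressive

/u/→[ɯ] /o/→[ɤ] /y/→[i] /y/→[i].
Vowels agree with the first vowel, so the harmony is progressive.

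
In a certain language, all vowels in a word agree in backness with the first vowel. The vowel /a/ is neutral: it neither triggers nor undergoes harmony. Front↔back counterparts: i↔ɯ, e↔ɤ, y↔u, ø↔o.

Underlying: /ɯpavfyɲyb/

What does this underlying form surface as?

[ɯpavfuɲub]

/y/ harmonizes with /ɯ/ ([+back]) → [u]
/y/ harmonizes with /ɯ/ ([+back]) → [u]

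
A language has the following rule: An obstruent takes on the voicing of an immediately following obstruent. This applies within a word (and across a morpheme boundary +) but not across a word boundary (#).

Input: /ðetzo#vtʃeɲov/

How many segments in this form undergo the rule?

2

/t/ before /z/ (voiced) → [d]
/v/ before /tʃ/ (voiceless) → [f]
2 segments change.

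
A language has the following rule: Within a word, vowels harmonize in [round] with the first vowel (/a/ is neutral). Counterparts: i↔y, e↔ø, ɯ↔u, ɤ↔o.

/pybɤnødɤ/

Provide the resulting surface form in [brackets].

/ɤ/ harmonizes with /y/ ([+round]) → [o]
/ɤ/ harmonizes with /y/ ([+round]) → [o]

[pybonødo]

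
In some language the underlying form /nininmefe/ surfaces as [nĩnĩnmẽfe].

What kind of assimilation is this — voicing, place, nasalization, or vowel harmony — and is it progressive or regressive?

nasalization, progressive

/i/→[ĩ] /i/→[ĩ] /e/→[ẽ].
Each target copies a feature from the preceding segment, so the direction is progressive.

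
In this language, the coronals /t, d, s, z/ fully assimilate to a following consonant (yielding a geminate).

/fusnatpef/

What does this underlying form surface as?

[funnappef]

/s/ before /n/ → [n] (total assimilation)
/t/ before /p/ → [p] (total assimilation)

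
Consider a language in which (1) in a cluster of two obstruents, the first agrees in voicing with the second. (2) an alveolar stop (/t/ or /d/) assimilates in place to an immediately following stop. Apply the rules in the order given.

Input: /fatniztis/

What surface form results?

[fatnistis]

Rule 1: /z/ before /t/ (voiceless) → [s]
After rule 1: fatnistis
Rule 2: no segment meets the rule's conditions; no change.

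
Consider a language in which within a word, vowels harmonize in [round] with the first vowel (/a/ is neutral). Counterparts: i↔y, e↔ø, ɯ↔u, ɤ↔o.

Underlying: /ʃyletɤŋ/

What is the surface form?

[ʃyløtoŋ]

/e/ harmonizes with /y/ ([+round]) → [ø]
/ɤ/ harmonizes with /y/ ([+round]) → [o]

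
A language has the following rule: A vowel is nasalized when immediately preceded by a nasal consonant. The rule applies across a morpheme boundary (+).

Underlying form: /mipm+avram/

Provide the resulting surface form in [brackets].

/i/ after nasal /m/ → [ĩ]
/a/ after nasal /m/ → [ã]

[mĩpm+ãvram]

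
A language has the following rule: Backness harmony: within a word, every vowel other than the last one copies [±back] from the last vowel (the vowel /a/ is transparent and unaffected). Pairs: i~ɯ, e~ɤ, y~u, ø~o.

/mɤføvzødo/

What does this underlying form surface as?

/ø/ harmonizes with /o/ ([+back]) → [o]
/ø/ harmonizes with /o/ ([+back]) → [o]

[mɤfovzodo]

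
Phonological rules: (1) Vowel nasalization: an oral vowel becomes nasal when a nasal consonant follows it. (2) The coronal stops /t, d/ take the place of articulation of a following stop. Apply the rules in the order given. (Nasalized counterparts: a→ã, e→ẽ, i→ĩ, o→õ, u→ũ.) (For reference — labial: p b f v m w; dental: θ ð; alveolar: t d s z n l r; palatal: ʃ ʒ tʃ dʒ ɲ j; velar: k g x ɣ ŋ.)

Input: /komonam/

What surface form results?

[kõmõnãm]

Rule 1: /o/ before nasal /m/ → [õ]
Rule 1: /o/ before nasal /n/ → [õ]
Rule 1: /a/ before nasal /m/ → [ã]
After rule 1: kõmõnãm
Rule 2: no segment meets the rule's conditions; no change.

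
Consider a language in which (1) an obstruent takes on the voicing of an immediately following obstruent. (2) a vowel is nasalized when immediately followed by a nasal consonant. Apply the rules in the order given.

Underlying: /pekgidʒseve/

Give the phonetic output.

[peggitʃseve]

Rule 1: /k/ before /g/ (voiced) → [g]
Rule 1: /dʒ/ before /s/ (voiceless) → [tʃ]
After rule 1: peggitʃseve
Rule 2: no segment meets the rule's conditions; no change.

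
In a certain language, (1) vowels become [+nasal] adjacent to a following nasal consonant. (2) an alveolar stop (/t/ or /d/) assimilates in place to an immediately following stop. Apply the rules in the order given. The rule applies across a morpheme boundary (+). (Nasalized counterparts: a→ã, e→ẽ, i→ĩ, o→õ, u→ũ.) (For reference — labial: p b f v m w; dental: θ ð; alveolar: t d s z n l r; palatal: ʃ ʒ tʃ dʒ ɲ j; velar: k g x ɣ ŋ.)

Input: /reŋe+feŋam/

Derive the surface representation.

Rule 1: /e/ before nasal /ŋ/ → [ẽ]
Rule 1: /e/ before nasal /ŋ/ → [ẽ]
Rule 1: /a/ before nasal /m/ → [ã]
After rule 1: rẽŋe+fẽŋãm
Rule 2: no segment meets the rule's conditions; no change.

[rẽŋe+fẽŋãm]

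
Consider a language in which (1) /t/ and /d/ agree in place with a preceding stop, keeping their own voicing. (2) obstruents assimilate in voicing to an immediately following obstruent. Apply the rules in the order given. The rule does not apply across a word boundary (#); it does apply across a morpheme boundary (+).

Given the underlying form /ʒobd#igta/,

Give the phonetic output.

[ʒobb#ikka]

Rule 1: /d/ after /b/ (labial) → [b]
Rule 1: /t/ after /g/ (velar) → [k]
After rule 1: ʒobb#igka
Rule 2: /g/ before /k/ (voiceless) → [k]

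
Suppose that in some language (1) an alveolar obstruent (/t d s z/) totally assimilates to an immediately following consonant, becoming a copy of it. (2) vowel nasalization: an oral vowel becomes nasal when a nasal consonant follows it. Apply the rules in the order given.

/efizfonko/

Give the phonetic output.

Rule 1: /z/ before /f/ → [f] (total assimilation)
After rule 1: efiffonko
Rule 2: /o/ before nasal /n/ → [õ]

[efiffõnko]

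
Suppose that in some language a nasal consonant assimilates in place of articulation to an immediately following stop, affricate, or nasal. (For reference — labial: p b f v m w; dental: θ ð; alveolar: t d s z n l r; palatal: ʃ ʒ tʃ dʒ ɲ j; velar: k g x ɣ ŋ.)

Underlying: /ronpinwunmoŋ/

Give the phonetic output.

[rompinwummoŋ]

/n/ before /p/ (labial) → [m]
/n/ before /m/ (labial) → [m]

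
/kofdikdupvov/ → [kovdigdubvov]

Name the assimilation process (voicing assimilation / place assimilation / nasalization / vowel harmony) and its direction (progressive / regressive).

/f/→[v] /k/→[g] /p/→[b].
Each target copies a feature from the following segment, so the direction is regressive.

voicing assimilation, regressive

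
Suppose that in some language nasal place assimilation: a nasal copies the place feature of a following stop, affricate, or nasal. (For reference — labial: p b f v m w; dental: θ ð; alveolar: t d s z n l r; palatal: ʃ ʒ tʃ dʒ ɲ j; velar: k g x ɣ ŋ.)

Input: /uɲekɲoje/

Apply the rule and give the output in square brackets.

no segment meets the rule's conditions; no change.

[uɲekɲoje]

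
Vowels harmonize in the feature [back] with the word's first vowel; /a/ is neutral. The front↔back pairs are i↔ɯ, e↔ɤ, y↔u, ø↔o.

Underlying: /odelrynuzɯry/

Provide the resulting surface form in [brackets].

/e/ harmonizes with /o/ ([+back]) → [ɤ]
/y/ harmonizes with /o/ ([+back]) → [u]
/y/ harmonizes with /o/ ([+back]) → [u]

[odɤlrunuzɯru]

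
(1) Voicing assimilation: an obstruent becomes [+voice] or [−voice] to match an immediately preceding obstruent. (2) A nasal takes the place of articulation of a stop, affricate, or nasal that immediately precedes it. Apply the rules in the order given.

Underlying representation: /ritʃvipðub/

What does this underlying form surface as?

Rule 1: /v/ after /tʃ/ (voiceless) → [f]
Rule 1: /ð/ after /p/ (voiceless) → [θ]
After rule 1: ritʃfipθub
Rule 2: no segment meets the rule's conditions; no change.

[ritʃfipθub]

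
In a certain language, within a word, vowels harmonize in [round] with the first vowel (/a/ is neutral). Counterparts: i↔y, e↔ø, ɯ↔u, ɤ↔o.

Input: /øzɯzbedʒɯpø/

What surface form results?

[øzuzbødʒupø]

/ɯ/ harmonizes with /ø/ ([+round]) → [u]
/e/ harmonizes with /ø/ ([+round]) → [ø]
/ɯ/ harmonizes with /ø/ ([+round]) → [u]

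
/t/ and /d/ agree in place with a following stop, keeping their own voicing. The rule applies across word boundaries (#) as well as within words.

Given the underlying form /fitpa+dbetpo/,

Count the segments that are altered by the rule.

/t/ before /p/ (labial) → [p]
/d/ before /b/ (labial) → [b]
/t/ before /p/ (labial) → [p]
3 segments change.

3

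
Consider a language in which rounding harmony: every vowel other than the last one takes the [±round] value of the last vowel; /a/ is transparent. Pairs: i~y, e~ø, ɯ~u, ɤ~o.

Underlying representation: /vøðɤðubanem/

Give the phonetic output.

/ø/ harmonizes with /e/ ([-round]) → [e]
/u/ harmonizes with /e/ ([-round]) → [ɯ]

[veðɤðɯbanem]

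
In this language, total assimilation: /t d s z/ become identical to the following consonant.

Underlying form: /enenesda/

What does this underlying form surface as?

[enenedda]

/s/ before /d/ → [d] (total assimilation)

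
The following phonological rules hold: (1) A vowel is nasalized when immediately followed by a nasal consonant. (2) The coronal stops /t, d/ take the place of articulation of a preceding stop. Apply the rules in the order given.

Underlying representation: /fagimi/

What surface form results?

[fagĩmi]

Rule 1: /i/ before nasal /m/ → [ĩ]
After rule 1: fagĩmi
Rule 2: no segment meets the rule's conditions; no change.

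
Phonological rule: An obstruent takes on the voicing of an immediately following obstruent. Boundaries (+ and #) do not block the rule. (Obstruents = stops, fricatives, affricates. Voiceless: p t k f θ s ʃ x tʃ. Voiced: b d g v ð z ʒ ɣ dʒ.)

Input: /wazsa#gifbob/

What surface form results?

[wassa#givbob]

/z/ before /s/ (voiceless) → [s]
/f/ before /b/ (voiced) → [v]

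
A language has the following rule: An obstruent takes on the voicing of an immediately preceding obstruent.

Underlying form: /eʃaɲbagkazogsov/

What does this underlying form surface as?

[eʃaɲbaggazogzov]

/k/ after /g/ (voiced) → [g]
/s/ after /g/ (voiced) → [z]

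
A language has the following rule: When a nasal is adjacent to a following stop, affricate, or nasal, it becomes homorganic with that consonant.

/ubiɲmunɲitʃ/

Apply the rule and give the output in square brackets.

[ubimmuɲɲitʃ]

/ɲ/ before /m/ (labial) → [m]
/n/ before /ɲ/ (palatal) → [ɲ]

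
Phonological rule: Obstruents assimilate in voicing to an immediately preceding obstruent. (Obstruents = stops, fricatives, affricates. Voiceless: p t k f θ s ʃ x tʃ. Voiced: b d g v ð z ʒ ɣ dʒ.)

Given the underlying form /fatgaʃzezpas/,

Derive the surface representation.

[fatkaʃsezbas]

/g/ after /t/ (voiceless) → [k]
/z/ after /ʃ/ (voiceless) → [s]
/p/ after /z/ (voiced) → [b]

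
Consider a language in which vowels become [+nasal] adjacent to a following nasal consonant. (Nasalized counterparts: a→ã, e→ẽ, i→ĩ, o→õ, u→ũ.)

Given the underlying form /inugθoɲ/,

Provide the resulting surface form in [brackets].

[ĩnugθõɲ]

/i/ before nasal /n/ → [ĩ]
/o/ before nasal /ɲ/ → [õ]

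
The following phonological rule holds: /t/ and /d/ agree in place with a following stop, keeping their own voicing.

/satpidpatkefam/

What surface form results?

/t/ before /p/ (labial) → [p]
/d/ before /p/ (labial) → [b]
/t/ before /k/ (velar) → [k]

[sappibpakkefam]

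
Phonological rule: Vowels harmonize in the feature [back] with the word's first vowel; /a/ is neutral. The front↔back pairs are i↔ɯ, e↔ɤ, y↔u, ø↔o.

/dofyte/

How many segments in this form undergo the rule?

/y/ harmonizes with /o/ ([+back]) → [u]
/e/ harmonizes with /o/ ([+back]) → [ɤ]
2 segments change.

2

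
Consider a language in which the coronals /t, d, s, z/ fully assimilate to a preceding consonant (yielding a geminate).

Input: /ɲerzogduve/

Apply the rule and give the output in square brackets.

/z/ after /r/ → [r] (total assimilation)
/d/ after /g/ → [g] (total assimilation)

[ɲerrogguve]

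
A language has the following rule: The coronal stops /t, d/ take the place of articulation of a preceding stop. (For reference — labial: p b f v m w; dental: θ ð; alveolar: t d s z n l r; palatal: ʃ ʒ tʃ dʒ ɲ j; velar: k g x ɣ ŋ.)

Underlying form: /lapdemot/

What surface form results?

[lapbemot]

/d/ after /p/ (labial) → [b]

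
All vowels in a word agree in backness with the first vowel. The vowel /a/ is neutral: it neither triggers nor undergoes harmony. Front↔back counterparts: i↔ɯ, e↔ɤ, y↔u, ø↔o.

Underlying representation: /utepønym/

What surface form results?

/e/ harmonizes with /u/ ([+back]) → [ɤ]
/ø/ harmonizes with /u/ ([+back]) → [o]
/y/ harmonizes with /u/ ([+back]) → [u]

[utɤponum]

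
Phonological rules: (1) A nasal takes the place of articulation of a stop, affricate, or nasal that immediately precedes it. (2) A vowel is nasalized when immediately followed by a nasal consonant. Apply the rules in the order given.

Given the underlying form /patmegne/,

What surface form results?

Rule 1: /m/ after /t/ (alveolar) → [n]
Rule 1: /n/ after /g/ (velar) → [ŋ]
After rule 1: patnegŋe
Rule 2: no segment meets the rule's conditions; no change.

[patnegŋe]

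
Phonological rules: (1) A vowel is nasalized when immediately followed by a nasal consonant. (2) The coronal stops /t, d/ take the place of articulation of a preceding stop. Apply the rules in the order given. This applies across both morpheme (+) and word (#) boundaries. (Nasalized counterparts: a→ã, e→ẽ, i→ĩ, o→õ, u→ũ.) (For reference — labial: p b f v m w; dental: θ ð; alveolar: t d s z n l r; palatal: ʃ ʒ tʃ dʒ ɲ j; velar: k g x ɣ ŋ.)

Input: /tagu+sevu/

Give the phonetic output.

Rule 1: no segment meets the rule's conditions; no change.
After rule 1: tagu+sevu
Rule 2: no segment meets the rule's conditions; no change.

[tagu+sevu]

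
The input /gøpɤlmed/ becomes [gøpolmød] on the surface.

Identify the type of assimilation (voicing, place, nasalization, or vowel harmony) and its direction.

vowel harmony, progressive

/ɤ/→[o] /e/→[ø].
Vowels agree with the first vowel, so the harmony is progressive.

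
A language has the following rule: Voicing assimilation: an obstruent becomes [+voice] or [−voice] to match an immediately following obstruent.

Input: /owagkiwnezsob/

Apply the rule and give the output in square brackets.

/g/ before /k/ (voiceless) → [k]
/z/ before /s/ (voiceless) → [s]

[owakkiwnessob]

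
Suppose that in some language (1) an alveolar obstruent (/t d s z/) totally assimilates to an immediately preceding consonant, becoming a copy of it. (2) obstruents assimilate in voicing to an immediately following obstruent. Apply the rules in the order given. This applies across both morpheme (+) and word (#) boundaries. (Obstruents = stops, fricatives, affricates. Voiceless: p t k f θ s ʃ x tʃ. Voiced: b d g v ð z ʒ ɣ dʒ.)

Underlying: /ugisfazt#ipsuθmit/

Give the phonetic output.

[ugisfazz#ippuθmit]

Rule 1: /t/ after /z/ → [z] (total assimilation)
Rule 1: /s/ after /p/ → [p] (total assimilation)
After rule 1: ugisfazz#ippuθmit
Rule 2: no segment meets the rule's conditions; no change.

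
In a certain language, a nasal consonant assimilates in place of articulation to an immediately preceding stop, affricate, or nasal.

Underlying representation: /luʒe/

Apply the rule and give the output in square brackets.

no segment meets the rule's conditions; no change.

[luʒe]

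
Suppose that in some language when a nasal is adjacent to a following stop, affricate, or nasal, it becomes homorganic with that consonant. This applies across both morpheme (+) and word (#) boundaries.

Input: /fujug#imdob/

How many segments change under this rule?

1

/m/ before /d/ (alveolar) → [n]
1 segment changes.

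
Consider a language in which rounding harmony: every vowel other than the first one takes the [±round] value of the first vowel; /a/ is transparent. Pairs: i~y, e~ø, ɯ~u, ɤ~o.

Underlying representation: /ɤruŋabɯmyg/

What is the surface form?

/u/ harmonizes with /ɤ/ ([-round]) → [ɯ]
/y/ harmonizes with /ɤ/ ([-round]) → [i]

[ɤrɯŋabɯmig]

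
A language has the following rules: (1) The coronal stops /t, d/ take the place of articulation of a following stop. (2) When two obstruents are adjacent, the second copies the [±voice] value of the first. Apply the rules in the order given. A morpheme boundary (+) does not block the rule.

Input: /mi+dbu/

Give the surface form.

[mi+bbu]

Rule 1: /d/ before /b/ (labial) → [b]
After rule 1: mi+bbu
Rule 2: no segment meets the rule's conditions; no change.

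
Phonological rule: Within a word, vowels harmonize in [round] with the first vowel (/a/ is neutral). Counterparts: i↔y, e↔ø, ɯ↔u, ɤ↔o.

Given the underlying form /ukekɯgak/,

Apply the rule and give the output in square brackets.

/e/ harmonizes with /u/ ([+round]) → [ø]
/ɯ/ harmonizes with /u/ ([+round]) → [u]

[ukøkugak]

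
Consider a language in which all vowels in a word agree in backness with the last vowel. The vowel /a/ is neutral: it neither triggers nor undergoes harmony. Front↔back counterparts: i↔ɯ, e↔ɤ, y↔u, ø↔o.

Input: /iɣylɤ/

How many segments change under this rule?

2

/i/ harmonizes with /ɤ/ ([+back]) → [ɯ]
/y/ harmonizes with /ɤ/ ([+back]) → [u]
2 segments change.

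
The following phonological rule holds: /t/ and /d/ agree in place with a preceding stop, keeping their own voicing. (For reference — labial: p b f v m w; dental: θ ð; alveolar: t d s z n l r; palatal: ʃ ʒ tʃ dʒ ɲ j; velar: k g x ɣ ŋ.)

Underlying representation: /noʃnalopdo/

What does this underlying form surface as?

[noʃnalopbo]

/d/ after /p/ (labial) → [b]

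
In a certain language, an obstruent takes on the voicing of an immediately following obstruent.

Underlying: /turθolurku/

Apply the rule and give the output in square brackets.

no segment meets the rule's conditions; no change.

[turθolurku]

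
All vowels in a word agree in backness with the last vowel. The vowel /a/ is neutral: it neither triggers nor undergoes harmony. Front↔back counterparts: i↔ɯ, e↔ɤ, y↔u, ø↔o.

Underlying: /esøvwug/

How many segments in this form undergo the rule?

2

/e/ harmonizes with /u/ ([+back]) → [ɤ]
/ø/ harmonizes with /u/ ([+back]) → [o]
2 segments change.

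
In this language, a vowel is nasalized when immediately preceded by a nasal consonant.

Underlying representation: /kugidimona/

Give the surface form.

[kugidimõnã]

/o/ after nasal /m/ → [õ]
/a/ after nasal /n/ → [ã]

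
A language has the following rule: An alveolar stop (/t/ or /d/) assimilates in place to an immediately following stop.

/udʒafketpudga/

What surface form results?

/t/ before /p/ (labial) → [p]
/d/ before /g/ (velar) → [g]

[udʒafkeppugga]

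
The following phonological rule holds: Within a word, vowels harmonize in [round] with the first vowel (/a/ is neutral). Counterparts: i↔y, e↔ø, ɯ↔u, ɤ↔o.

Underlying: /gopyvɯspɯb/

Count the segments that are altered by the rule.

/ɯ/ harmonizes with /o/ ([+round]) → [u]
/ɯ/ harmonizes with /o/ ([+round]) → [u]
2 segments change.

2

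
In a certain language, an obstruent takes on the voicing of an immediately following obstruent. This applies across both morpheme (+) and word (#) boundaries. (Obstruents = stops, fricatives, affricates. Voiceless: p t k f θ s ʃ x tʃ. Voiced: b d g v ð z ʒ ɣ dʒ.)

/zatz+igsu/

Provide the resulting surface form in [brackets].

/t/ before /z/ (voiced) → [d]
/g/ before /s/ (voiceless) → [k]

[zadz+iksu]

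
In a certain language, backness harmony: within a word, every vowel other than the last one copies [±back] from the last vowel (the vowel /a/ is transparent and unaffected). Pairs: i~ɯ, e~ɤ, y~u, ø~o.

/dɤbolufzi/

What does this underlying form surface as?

/ɤ/ harmonizes with /i/ ([-back]) → [e]
/o/ harmonizes with /i/ ([-back]) → [ø]
/u/ harmonizes with /i/ ([-back]) → [y]

[debølyfzi]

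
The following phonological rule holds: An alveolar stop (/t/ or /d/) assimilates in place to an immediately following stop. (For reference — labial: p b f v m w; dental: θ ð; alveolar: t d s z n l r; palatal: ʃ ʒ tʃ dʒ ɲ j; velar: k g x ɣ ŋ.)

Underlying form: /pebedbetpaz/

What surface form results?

[pebebbeppaz]

/d/ before /b/ (labial) → [b]
/t/ before /p/ (labial) → [p]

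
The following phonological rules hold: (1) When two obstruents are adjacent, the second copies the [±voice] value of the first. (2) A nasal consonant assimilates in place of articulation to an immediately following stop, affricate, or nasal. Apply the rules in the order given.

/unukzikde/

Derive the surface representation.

[unuksikte]

Rule 1: /z/ after /k/ (voiceless) → [s]
Rule 1: /d/ after /k/ (voiceless) → [t]
After rule 1: unuksikte
Rule 2: no segment meets the rule's conditions; no change.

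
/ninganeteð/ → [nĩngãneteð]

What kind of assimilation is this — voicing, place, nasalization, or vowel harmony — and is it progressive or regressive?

/i/→[ĩ] /a/→[ã].
Each target copies a feature from the following segment, so the direction is regressive.

nasalization, regressive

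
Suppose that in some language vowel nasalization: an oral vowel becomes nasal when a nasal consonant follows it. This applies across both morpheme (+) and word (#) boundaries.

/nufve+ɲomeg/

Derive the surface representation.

/e/ before nasal /ɲ/ → [ẽ]
/o/ before nasal /m/ → [õ]

[nufvẽ+ɲõmeg]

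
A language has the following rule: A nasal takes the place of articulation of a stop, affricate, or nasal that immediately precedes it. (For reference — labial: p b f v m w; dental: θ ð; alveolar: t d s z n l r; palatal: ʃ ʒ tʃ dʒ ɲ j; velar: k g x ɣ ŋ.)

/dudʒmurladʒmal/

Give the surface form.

/m/ after /dʒ/ (palatal) → [ɲ]
/m/ after /dʒ/ (palatal) → [ɲ]

[dudʒɲurladʒɲal]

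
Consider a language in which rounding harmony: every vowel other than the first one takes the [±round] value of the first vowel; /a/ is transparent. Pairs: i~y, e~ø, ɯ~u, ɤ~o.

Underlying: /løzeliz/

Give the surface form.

[løzølyz]

/e/ harmonizes with /ø/ ([+round]) → [ø]
/i/ harmonizes with /ø/ ([+round]) → [y]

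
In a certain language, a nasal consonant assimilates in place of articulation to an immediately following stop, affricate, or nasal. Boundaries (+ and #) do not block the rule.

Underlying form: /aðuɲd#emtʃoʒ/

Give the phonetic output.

[aðund#eɲtʃoʒ]

/ɲ/ before /d/ (alveolar) → [n]
/m/ before /tʃ/ (palatal) → [ɲ]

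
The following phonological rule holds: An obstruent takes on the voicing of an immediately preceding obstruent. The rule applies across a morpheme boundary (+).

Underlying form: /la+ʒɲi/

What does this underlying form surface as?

[la+ʒɲi]

no segment meets the rule's conditions; no change.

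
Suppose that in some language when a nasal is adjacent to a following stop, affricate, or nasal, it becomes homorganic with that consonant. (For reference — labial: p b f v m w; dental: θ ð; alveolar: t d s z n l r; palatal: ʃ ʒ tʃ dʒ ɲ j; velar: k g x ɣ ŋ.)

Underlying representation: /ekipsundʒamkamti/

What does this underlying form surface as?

/n/ before /dʒ/ (palatal) → [ɲ]
/m/ before /k/ (velar) → [ŋ]
/m/ before /t/ (alveolar) → [n]

[ekipsuɲdʒaŋkanti]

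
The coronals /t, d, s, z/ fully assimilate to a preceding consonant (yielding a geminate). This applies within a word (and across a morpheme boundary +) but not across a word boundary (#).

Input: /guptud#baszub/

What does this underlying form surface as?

[guppud#bassub]

/t/ after /p/ → [p] (total assimilation)
/z/ after /s/ → [s] (total assimilation)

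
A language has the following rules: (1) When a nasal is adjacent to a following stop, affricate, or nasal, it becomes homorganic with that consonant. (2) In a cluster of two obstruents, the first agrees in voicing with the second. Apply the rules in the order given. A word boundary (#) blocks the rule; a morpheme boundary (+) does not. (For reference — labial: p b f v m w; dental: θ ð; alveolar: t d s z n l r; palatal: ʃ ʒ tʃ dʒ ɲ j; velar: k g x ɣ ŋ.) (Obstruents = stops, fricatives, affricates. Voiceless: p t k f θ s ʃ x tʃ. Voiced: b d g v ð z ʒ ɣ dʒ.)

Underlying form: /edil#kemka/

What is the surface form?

[edil#keŋka]

Rule 1: /m/ before /k/ (velar) → [ŋ]
After rule 1: edil#keŋka
Rule 2: no segment meets the rule's conditions; no change.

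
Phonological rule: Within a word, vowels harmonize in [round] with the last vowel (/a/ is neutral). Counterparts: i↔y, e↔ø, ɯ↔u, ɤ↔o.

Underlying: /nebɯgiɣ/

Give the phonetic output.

[nebɯgiɣ]

no segment meets the rule's conditions; no change.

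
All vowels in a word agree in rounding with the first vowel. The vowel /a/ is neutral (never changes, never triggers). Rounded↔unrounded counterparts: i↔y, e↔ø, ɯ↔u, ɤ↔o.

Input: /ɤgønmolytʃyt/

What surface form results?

/ø/ harmonizes with /ɤ/ ([-round]) → [e]
/o/ harmonizes with /ɤ/ ([-round]) → [ɤ]
/y/ harmonizes with /ɤ/ ([-round]) → [i]
/y/ harmonizes with /ɤ/ ([-round]) → [i]

[ɤgenmɤlitʃit]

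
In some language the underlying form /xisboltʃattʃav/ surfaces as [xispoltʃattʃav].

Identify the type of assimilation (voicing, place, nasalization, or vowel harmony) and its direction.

voicing assimilation, progressive

/b/→[p].
Each target copies a feature from the preceding segment, so the direction is progressive.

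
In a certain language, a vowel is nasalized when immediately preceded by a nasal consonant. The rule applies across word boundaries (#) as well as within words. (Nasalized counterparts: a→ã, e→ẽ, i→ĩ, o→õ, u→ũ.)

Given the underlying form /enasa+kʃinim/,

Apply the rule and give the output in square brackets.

[enãsa+kʃinĩm]

/a/ after nasal /n/ → [ã]
/i/ after nasal /n/ → [ĩ]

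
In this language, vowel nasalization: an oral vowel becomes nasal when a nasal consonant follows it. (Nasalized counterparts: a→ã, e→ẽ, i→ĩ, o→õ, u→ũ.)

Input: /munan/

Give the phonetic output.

[mũnãn]

/u/ before nasal /n/ → [ũ]
/a/ before nasal /n/ → [ã]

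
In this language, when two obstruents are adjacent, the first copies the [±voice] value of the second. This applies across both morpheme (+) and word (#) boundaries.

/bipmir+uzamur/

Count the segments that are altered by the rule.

0

No segment meets the rule's conditions.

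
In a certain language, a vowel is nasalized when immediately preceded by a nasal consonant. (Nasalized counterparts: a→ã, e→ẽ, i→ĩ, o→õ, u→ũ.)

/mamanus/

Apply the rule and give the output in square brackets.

[mãmãnũs]

/a/ after nasal /m/ → [ã]
/a/ after nasal /m/ → [ã]
/u/ after nasal /n/ → [ũ]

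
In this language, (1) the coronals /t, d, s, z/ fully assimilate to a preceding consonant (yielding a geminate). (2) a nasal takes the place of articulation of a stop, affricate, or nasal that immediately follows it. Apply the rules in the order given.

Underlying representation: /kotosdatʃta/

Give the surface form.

Rule 1: /d/ after /s/ → [s] (total assimilation)
Rule 1: /t/ after /tʃ/ → [tʃ] (total assimilation)
After rule 1: kotossatʃtʃa
Rule 2: no segment meets the rule's conditions; no change.

[kotossatʃtʃa]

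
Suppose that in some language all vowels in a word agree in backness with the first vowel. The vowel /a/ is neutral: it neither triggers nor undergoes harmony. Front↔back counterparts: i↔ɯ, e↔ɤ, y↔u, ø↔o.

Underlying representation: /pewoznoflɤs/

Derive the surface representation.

[pewøznøfles]

/o/ harmonizes with /e/ ([-back]) → [ø]
/o/ harmonizes with /e/ ([-back]) → [ø]
/ɤ/ harmonizes with /e/ ([-back]) → [e]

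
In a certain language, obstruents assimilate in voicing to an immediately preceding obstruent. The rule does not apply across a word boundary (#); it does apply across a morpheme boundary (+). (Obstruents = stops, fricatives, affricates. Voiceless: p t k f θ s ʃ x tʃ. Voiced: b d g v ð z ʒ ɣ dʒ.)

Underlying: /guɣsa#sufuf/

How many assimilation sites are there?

/s/ after /ɣ/ (voiced) → [z]
1 segment changes.

1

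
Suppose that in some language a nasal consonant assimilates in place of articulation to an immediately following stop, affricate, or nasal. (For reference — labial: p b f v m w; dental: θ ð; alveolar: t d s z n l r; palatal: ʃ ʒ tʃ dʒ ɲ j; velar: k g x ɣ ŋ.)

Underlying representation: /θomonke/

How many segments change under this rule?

1

/n/ before /k/ (velar) → [ŋ]
1 segment changes.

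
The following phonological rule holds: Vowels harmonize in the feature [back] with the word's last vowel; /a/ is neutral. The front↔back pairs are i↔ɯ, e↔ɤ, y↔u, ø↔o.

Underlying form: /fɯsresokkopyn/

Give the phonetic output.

[fisresøkkøpyn]

/ɯ/ harmonizes with /y/ ([-back]) → [i]
/o/ harmonizes with /y/ ([-back]) → [ø]
/o/ harmonizes with /y/ ([-back]) → [ø]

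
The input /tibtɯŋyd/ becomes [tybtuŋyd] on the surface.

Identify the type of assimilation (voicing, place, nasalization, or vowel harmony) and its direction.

/i/→[y] /ɯ/→[u].
Vowels agree with the last vowel, so the harmony is regressive.

vowel harmony, regressive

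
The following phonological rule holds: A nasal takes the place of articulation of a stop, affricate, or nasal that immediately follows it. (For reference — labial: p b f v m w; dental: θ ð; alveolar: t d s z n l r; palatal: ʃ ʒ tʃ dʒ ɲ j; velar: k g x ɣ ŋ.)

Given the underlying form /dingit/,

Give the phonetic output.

/n/ before /g/ (velar) → [ŋ]

[diŋgit]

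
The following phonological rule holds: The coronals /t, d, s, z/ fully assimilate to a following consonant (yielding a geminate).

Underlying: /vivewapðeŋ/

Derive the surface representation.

[vivewapðeŋ]

no segment meets the rule's conditions; no change.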